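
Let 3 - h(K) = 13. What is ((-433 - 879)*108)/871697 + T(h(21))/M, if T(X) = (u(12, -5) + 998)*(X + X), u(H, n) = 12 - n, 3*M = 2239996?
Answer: -92621205129/488149448303 ≈ -0.18974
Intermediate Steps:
M = 2239996/3 (M = (1/3)*2239996 = 2239996/3 ≈ 7.4667e+5)
h(K) = -10 (h(K) = 3 - 1*13 = 3 - 13 = -10)
T(X) = 2030*X (T(X) = ((12 - 1*(-5)) + 998)*(X + X) = ((12 + 5) + 998)*(2*X) = (17 + 998)*(2*X) = 1015*(2*X) = 2030*X)
((-433 - 879)*108)/871697 + T(h(21))/M = ((-433 - 879)*108)/871697 + (2030*(-10))/(2239996/3) = -1312*108*(1/871697) - 20300*3/2239996 = -141696*1/871697 - 15225/559999 = -141696/871697 - 15225/559999 = -92621205129/488149448303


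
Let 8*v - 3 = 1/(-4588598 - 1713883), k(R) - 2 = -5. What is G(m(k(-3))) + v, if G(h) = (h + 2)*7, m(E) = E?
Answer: -167015747/25209924 ≈ -6.6250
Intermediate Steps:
k(R) = -3 (k(R) = 2 - 5 = -3)
G(h) = 14 + 7*h (G(h) = (2 + h)*7 = 14 + 7*h)
v = 9453721/25209924 (v = 3/8 + 1/(8*(-4588598 - 1713883)) = 3/8 + (⅛)/(-6302481) = 3/8 + (⅛)*(-1/6302481) = 3/8 - 1/50419848 = 9453721/25209924 ≈ 0.37500)
G(m(k(-3))) + v = (14 + 7*(-3)) + 9453721/25209924 = (14 - 21) + 9453721/25209924 = -7 + 9453721/25209924 = -167015747/25209924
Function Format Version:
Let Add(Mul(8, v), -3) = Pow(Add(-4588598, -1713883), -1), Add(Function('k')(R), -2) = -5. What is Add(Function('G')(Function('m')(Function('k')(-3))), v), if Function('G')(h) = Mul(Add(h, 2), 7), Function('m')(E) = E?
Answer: Rational(-167015747, 25209924) ≈ -6.6250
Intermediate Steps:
Function('k')(R) = -3 (Function('k')(R) = Add(2, -5) = -3)
Function('G')(h) = Add(14, Mul(7, h)) (Function('G')(h) = Mul(Add(2, h), 7) = Add(14, Mul(7, h)))
v = Rational(9453721, 25209924) (v = Add(Rational(3, 8), Mul(Rational(1, 8), Pow(Add(-4588598, -1713883), -1))) = Add(Rational(3, 8), Mul(Rational(1, 8), Pow(-6302481, -1))) = Add(Rational(3, 8), Mul(Rational(1, 8), Rational(-1, 6302481))) = Add(Rational(3, 8), Rational(-1, 50419848)) = Rational(9453721, 25209924) ≈ 0.37500)
Add(Function('G')(Function('m')(Function('k')(-3))), v) = Add(Add(14, Mul(7, -3)), Rational(9453721, 25209924)) = Add(Add(14, -21), Rational(9453721, 25209924)) = Add(-7, Rational(9453721, 25209924)) = Rational(-167015747, 25209924)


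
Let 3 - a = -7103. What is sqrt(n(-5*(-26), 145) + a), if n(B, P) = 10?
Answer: 2*sqrt(1779) ≈ 84.356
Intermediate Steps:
a = 7106 (a = 3 - 1*(-7103) = 3 + 7103 = 7106)
sqrt(n(-5*(-26), 145) + a) = sqrt(10 + 7106) = sqrt(7116) = 2*sqrt(1779)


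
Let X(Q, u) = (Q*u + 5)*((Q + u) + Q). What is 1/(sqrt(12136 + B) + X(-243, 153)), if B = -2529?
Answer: 12378942/153238205029757 - sqrt(9607)/153238205029757 ≈ 8.0782e-8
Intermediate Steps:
X(Q, u) = (5 + Q*u)*(u + 2*Q)
1/(sqrt(12136 + B) + X(-243, 153)) = 1/(sqrt(12136 - 2529) + (5*153 + 10*(-243) - 243*153**2 + 2*153*(-243)**2)) = 1/(sqrt(9607) + (765 - 2430 - 243*23409 + 2*153*59049)) = 1/(sqrt(9607) + (765 - 2430 - 5688387 + 18068994)) = 1/(sqrt(9607) + 12378942) = 1/(12378942 + sqrt(9607))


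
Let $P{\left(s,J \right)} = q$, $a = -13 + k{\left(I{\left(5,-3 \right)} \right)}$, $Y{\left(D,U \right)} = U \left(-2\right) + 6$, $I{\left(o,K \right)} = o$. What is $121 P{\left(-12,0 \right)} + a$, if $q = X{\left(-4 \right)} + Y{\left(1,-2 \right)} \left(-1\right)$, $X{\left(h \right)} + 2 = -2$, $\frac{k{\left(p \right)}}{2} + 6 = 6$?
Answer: $-1707$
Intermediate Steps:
$k{\left(p \right)} = 0$ ($k{\left(p \right)} = -12 + 2 \cdot 6 = -12 + 12 = 0$)
$Y{\left(D,U \right)} = 6 - 2 U$ ($Y{\left(D,U \right)} = - 2 U + 6 = 6 - 2 U$)
$X{\left(h \right)} = -4$ ($X{\left(h \right)} = -2 - 2 = -4$)
$a = -13$ ($a = -13 + 0 = -13$)
$q = -14$ ($q = -4 + \left(6 - -4\right) \left(-1\right) = -4 + \left(6 + 4\right) \left(-1\right) = -4 + 10 \left(-1\right) = -4 - 10 = -14$)
$P{\left(s,J \right)} = -14$
$121 P{\left(-12,0 \right)} + a = 121 \left(-14\right) - 13 = -1694 - 13 = -1707$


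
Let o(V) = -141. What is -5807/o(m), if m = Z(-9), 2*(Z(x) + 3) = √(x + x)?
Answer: 5807/141 ≈ 41.184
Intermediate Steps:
Z(x) = -3 + √2*√x/2 (Z(x) = -3 + √(x + x)/2 = -3 + √(2*x)/2 = -3 + (√2*√x)/2 = -3 + √2*√x/2)
m = -3 + 3*I*√2/2 (m = -3 + √2*√(-9)/2 = -3 + √2*(3*I)/2 = -3 + 3*I*√2/2 ≈ -3.0 + 2.1213*I)
-5807/o(m) = -5807/(-141) = -5807*(-1/141) = 5807/141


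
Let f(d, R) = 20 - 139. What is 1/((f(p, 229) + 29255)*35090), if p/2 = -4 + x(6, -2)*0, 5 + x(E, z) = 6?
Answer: 1/1022382240 ≈ 9.7811e-10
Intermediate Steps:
x(E, z) = 1 (x(E, z) = -5 + 6 = 1)
p = -8 (p = 2*(-4 + 1*0) = 2*(-4 + 0) = 2*(-4) = -8)
f(d, R) = -119
1/((f(p, 229) + 29255)*35090) = 1/((-119 + 29255)*35090) = (1/35090)/29136 = (1/29136)*(1/35090) = 1/1022382240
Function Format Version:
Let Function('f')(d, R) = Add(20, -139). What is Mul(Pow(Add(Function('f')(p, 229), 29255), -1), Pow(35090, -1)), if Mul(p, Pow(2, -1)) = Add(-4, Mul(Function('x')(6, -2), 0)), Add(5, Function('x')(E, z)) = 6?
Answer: Rational(1, 1022382240) ≈ 9.7811e-10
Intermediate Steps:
Function('x')(E, z) = 1 (Function('x')(E, z) = Add(-5, 6) = 1)
p = -8 (p = Mul(2, Add(-4, Mul(1, 0))) = Mul(2, Add(-4, 0)) = Mul(2, -4) = -8)
Function('f')(d, R) = -119
Mul(Pow(Add(Function('f')(p, 229), 29255), -1), Pow(35090, -1)) = Mul(Pow(Add(-119, 29255), -1), Pow(35090, -1)) = Mul(Pow(29136, -1), Rational(1, 35090)) = Mul(Rational(1, 29136), Rational(1, 35090)) = Rational(1, 1022382240)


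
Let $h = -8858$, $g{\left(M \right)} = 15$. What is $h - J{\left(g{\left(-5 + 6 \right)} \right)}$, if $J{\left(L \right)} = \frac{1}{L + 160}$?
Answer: $- \frac{1550151}{175} \approx -8858.0$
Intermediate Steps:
$J{\left(L \right)} = \frac{1}{160 + L}$
$h - J{\left(g{\left(-5 + 6 \right)} \right)} = -8858 - \frac{1}{160 + 15} = -8858 - \frac{1}{175} = - \frac{1550151}{175}$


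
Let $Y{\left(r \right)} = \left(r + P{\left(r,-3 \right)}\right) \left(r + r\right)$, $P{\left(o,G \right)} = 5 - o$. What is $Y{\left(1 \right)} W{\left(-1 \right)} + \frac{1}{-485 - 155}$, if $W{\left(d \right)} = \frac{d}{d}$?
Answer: $\frac{6399}{640} \approx 9.9984$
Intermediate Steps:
$W{\left(d \right)} = 1$
$Y{\left(r \right)} = 10 r$ ($Y{\left(r \right)} = \left(r - \left(-5 + r\right)\right) \left(r + r\right) = 5 \cdot 2 r = 10 r$)
$Y{\left(1 \right)} W{\left(-1 \right)} + \frac{1}{-485 - 155} = 10 \cdot 1 \cdot 1 + \frac{1}{-485 - 155} = 10 \cdot 1 + \frac{1}{-640} = 10 - \frac{1}{640} = \frac{6399}{640}$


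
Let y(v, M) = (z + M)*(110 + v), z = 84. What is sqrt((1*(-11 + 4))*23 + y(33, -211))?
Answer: I*sqrt(18322) ≈ 135.36*I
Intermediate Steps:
y(v, M) = (84 + M)*(110 + v)
sqrt((1*(-11 + 4))*23 + y(33, -211)) = sqrt((1*(-11 + 4))*23 + (9240 + 84*33 + 110*(-211) - 211*33)) = sqrt((1*(-7))*23 + (9240 + 2772 - 23210 - 6963)) = sqrt(-7*23 - 18161) = sqrt(-161 - 18161) = sqrt(-18322) = I*sqrt(18322)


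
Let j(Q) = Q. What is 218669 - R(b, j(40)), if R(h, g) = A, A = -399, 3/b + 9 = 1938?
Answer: 219068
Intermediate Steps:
b = 1/643 (b = 3/(-9 + 1938) = 3/1929 = 3*(1/1929) = 1/643 ≈ 0.0015552)
R(h, g) = -399
218669 - R(b, j(40)) = 218669 - 1*(-399) = 218669 + 399 = 219068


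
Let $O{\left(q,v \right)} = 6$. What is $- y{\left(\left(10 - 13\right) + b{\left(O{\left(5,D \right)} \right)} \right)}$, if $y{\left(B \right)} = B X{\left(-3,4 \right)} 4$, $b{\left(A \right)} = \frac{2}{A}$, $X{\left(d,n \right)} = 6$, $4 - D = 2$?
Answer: $64$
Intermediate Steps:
$D = 2$ ($D = 4 - 2 = 2$)
$y{\left(B \right)} = 24 B$ ($y{\left(B \right)} = B 6 \cdot 4 = 6 B 4 = 24 B$)
$- y{\left(\left(10 - 13\right) + b{\left(O{\left(5,D \right)} \right)} \right)} = - 24 \left(\left(10 - 13\right) + \frac{2}{6}\right) = - 24 \left(-3 + 2 \cdot \frac{1}{6}\right) = - 24 \left(-3 + \frac{1}{3}\right) = - \frac{24 \left(-8\right)}{3} = \left(-1\right) \left(-64\right) = 64$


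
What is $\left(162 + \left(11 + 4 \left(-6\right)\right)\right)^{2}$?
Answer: $22201$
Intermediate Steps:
$\left(162 + \left(11 + 4 \left(-6\right)\right)\right)^{2} = \left(162 + \left(11 - 24\right)\right)^{2} = \left(162 - 13\right)^{2} = 149^{2} = 22201$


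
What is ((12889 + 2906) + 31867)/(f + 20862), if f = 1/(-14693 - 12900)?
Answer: 1315137566/575645165 ≈ 2.2846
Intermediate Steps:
f = -1/27593 (f = 1/(-27593) = -1/27593 ≈ -3.6241e-5)
((12889 + 2906) + 31867)/(f + 20862) = ((12889 + 2906) + 31867)/(-1/27593 + 20862) = (15795 + 31867)/(575645165/27593) = 47662*(27593/575645165) = 1315137566/575645165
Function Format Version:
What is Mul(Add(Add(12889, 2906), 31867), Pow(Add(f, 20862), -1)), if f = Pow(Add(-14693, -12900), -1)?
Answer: Rational(1315137566, 575645165) ≈ 2.2846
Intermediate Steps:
f = Rational(-1, 27593) (f = Pow(-27593, -1) = Rational(-1, 27593) ≈ -3.6241e-5)
Mul(Add(Add(12889, 2906), 31867), Pow(Add(f, 20862), -1)) = Mul(Add(Add(12889, 2906), 31867), Pow(Add(Rational(-1, 27593), 20862), -1)) = Mul(Add(15795, 31867), Pow(Rational(575645165, 27593), -1)) = Mul(47662, Rational(27593, 575645165)) = Rational(1315137566, 575645165)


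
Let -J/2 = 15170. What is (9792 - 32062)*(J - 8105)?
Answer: 856170150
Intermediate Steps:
J = -30340 (J = -2*15170 = -30340)
(9792 - 32062)*(J - 8105) = (9792 - 32062)*(-30340 - 8105) = -22270*(-38445) = 856170150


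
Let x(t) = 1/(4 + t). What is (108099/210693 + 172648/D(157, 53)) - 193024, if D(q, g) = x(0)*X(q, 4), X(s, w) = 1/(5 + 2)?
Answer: 325950534753/70231 ≈ 4.6411e+6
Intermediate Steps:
X(s, w) = ⅐ (X(s, w) = 1/7 = ⅐)
D(q, g) = 1/28 (D(q, g) = (⅐)/(4 + 0) = (⅐)/4 = (¼)*(⅐) = 1/28)
(108099/210693 + 172648/D(157, 53)) - 193024 = (108099/210693 + 172648/(1/28)) - 193024 = (108099*(1/210693) + 172648*28) - 193024 = (36033/70231 + 4834144) - 193024 = 339506803297/70231 - 193024 = 325950534753/70231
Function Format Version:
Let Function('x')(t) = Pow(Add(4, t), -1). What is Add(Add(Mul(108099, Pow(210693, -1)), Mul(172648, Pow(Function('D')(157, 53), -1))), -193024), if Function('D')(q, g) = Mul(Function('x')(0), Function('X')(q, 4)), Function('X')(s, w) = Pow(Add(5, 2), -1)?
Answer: Rational(325950534753, 70231) ≈ 4.6411e+6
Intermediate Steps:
Function('X')(s, w) = Rational(1, 7) (Function('X')(s, w) = Pow(7, -1) = Rational(1, 7))
Function('D')(q, g) = Rational(1, 28) (Function('D')(q, g) = Mul(Pow(Add(4, 0), -1), Rational(1, 7)) = Mul(Pow(4, -1), Rational(1, 7)) = Mul(Rational(1, 4), Rational(1, 7)) = Rational(1, 28))
Add(Add(Mul(108099, Pow(210693, -1)), Mul(172648, Pow(Function('D')(157, 53), -1))), -193024) = Add(Add(Mul(108099, Pow(210693, -1)), Mul(172648, Pow(Rational(1, 28), -1))), -193024) = Add(Add(Mul(108099, Rational(1, 210693)), Mul(172648, 28)), -193024) = Add(Add(Rational(36033, 70231), 4834144), -193024) = Add(Rational(339506803297, 70231), -193024) = Rational(325950534753, 70231)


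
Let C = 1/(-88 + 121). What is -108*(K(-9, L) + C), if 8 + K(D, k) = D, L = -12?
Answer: 20160/11 ≈ 1832.7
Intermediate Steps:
K(D, k) = -8 + D
C = 1/33 ≈ 0.030303
-108*(K(-9, L) + C) = -108*((-8 - 9) + 1/33) = -108*(-17 + 1/33) = -108*(-560/33) = 20160/11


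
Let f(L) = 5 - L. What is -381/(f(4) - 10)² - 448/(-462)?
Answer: -1109/297 ≈ -3.7340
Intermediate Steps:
-381/(f(4) - 10)² - 448/(-462) = -381/((5 - 1*4) - 10)² - 448/(-462) = -381/((5 - 4) - 10)² - 448*(-1/462) = -381/(1 - 10)² + 32/33 = -381/((-9)²) + 32/33 = -381/81 + 32/33 = -381*1/81 + 32/33 = -127/27 + 32/33 = -1109/297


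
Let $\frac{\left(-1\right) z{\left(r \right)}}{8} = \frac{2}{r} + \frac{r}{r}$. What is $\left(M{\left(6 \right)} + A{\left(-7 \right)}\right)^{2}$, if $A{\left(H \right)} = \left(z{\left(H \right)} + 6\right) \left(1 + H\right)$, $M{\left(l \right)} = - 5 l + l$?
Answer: $\frac{32400}{49} \approx 661.22$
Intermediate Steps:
$z{\left(r \right)} = -8 - \frac{16}{r}$ ($z{\left(r \right)} = - 8 \left(\frac{2}{r} + \frac{r}{r}\right) = - 8 \left(\frac{2}{r} + 1\right) = - 8 \left(1 + \frac{2}{r}\right) = -8 - \frac{16}{r}$)
$M{\left(l \right)} = - 4 l$
$A{\left(H \right)} = \left(1 + H\right) \left(-2 - \frac{16}{H}\right)$ ($A{\left(H \right)} = \left(\left(-8 - \frac{16}{H}\right) + 6\right) \left(1 + H\right) = \left(-2 - \frac{16}{H}\right) \left(1 + H\right) = \left(1 + H\right) \left(-2 - \frac{16}{H}\right)$)
$\left(M{\left(6 \right)} + A{\left(-7 \right)}\right)^{2} = \left(\left(-4\right) 6 - \left(4 - \frac{16}{7}\right)\right)^{2} = \left(-24 - \frac{12}{7}\right)^{2} = \left(- \frac{180}{7}\right)^{2} = \frac{32400}{49}$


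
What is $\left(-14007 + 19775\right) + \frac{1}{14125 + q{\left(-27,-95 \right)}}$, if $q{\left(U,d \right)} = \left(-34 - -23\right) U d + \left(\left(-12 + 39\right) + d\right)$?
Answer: $\frac{81663343}{14158} \approx 5768.0$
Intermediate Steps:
$q{\left(U,d \right)} = 27 + d - 11 U d$ ($q{\left(U,d \right)} = \left(-34 + 23\right) U d + \left(27 + d\right) = - 11 U d + \left(27 + d\right) = 27 + d - 11 U d$)
$\left(-14007 + 19775\right) + \frac{1}{14125 + q{\left(-27,-95 \right)}} = \left(-14007 + 19775\right) + \frac{1}{14125 - \left(68 + 28215\right)} = 5768 + \frac{1}{14125 - 28283} = 5768 + \frac{1}{-14158} = 5768 - \frac{1}{14158} = \frac{81663343}{14158}$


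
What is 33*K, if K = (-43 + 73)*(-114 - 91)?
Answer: -202950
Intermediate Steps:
K = -6150 (K = 30*(-205) = -6150)
33*K = 33*(-6150) = -202950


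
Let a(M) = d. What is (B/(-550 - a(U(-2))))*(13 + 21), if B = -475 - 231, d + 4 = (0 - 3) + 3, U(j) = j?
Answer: 12002/273 ≈ 43.963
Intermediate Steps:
d = -4 (d = -4 + ((0 - 3) + 3) = -4 + (-3 + 3) = -4 + 0 = -4)
a(M) = -4
B = -706
(B/(-550 - a(U(-2))))*(13 + 21) = (-706/(-550 - 1*(-4)))*(13 + 21) = -706/(-550 + 4)*34 = -706/(-546)*34 = -706*(-1/546)*34 = (353/273)*34 = 12002/273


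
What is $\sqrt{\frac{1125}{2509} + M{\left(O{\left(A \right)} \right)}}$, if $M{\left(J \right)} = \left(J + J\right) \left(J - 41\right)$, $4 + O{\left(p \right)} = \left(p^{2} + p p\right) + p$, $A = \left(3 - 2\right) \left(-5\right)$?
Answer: $\frac{15 \sqrt{12545}}{2509} \approx 0.66962$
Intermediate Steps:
$A = -5$ ($A = 1 \left(-5\right) = -5$)
$O{\left(p \right)} = -4 + p + 2 p^{2}$ ($O{\left(p \right)} = -4 + \left(\left(p^{2} + p p\right) + p\right) = -4 + \left(\left(p^{2} + p^{2}\right) + p\right) = -4 + \left(2 p^{2} + p\right) = -4 + \left(p + 2 p^{2}\right) = -4 + p + 2 p^{2}$)
$M{\left(J \right)} = 2 J \left(-41 + J\right)$
$\sqrt{\frac{1125}{2509} + M{\left(O{\left(A \right)} \right)}} = \sqrt{\frac{1125}{2509} + 2 \left(-4 - 5 + 2 \left(-5\right)^{2}\right) \left(-41 - \left(9 - 50\right)\right)} = \sqrt{1125 \cdot \frac{1}{2509} + 2 \left(-4 - 5 + 2 \cdot 25\right) \left(-41 - -41\right)} = \sqrt{\frac{1125}{2509} + 2 \left(-4 - 5 + 50\right) \left(-41 - -41\right)} = \sqrt{\frac{1125}{2509} + 2 \cdot 41 \left(-41 + 41\right)} = \sqrt{\frac{1125}{2509} + 2 \cdot 41 \cdot 0} = \sqrt{\frac{1125}{2509} + 0} = \sqrt{\frac{1125}{2509}} = \frac{15 \sqrt{12545}}{2509}$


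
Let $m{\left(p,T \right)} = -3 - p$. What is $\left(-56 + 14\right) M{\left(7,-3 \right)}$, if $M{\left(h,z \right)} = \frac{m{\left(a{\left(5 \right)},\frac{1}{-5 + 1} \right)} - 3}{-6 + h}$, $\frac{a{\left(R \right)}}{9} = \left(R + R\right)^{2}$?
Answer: $38052$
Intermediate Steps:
$a{\left(R \right)} = 36 R^{2}$ ($a{\left(R \right)} = 9 \left(R + R\right)^{2} = 9 \left(2 R\right)^{2} = 9 \cdot 4 R^{2} = 36 R^{2}$)
$M{\left(h,z \right)} = - \frac{906}{-6 + h}$ ($M{\left(h,z \right)} = \frac{\left(-3 - 36 \cdot 5^{2}\right) - 3}{-6 + h} = \frac{\left(-3 - 36 \cdot 25\right) - 3}{-6 + h} = \frac{\left(-3 - 900\right) - 3}{-6 + h} = \frac{-903 - 3}{-6 + h} = - \frac{906}{-6 + h}$)
$\left(-56 + 14\right) M{\left(7,-3 \right)} = \left(-56 + 14\right) \left(- \frac{906}{-6 + 7}\right) = - 42 \left(- \frac{906}{1}\right) = - 42 \left(\left(-906\right) 1\right) = \left(-42\right) \left(-906\right) = 38052$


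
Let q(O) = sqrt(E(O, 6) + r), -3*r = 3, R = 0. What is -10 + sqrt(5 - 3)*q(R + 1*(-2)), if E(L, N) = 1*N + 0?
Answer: -10 + sqrt(10) ≈ -6.8377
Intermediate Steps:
r = -1 (r = -1/3*3 = -1)
E(L, N) = N (E(L, N) = N + 0 = N)
q(O) = sqrt(5) (q(O) = sqrt(6 - 1) = sqrt(5))
-10 + sqrt(5 - 3)*q(R + 1*(-2)) = -10 + sqrt(5 - 3)*sqrt(5) = -10 + sqrt(2)*sqrt(5) = -10 + sqrt(10)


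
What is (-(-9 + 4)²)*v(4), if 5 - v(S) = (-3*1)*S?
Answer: -425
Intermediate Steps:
v(S) = 5 + 3*S (v(S) = 5 - (-3*1)*S = 5 - (-3)*S = 5 + 3*S)
(-(-9 + 4)²)*v(4) = (-(-9 + 4)²)*(5 + 3*4) = (-1*(-5)²)*(5 + 12) = -1*25*17 = -25*17 = -425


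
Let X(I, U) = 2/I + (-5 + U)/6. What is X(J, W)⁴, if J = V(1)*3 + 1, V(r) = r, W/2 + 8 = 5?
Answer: 256/81 ≈ 3.1605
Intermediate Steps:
W = -6 (W = -16 + 2*5 = -16 + 10 = -6)
J = 4 (J = 1*3 + 1 = 3 + 1 = 4)
X(I, U) = -⅚ + 2/I + U/6 (X(I, U) = 2/I + (-5 + U)*(⅙) = 2/I + (-⅚ + U/6) = -⅚ + 2/I + U/6)
X(J, W)⁴ = ((⅙)*(12 + 4*(-5 - 6))/4)⁴ = ((⅙)*(¼)*(12 + 4*(-11)))⁴ = ((⅙)*(¼)*(12 - 44))⁴ = ((⅙)*(¼)*(-32))⁴ = (-4/3)⁴ = 256/81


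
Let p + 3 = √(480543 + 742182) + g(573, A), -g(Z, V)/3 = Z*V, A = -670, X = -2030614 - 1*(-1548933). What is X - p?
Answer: -1633408 - 5*√48909 ≈ -1.6345e+6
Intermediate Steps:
X = -481681 (X = -2030614 + 1548933 = -481681)
g(Z, V) = -3*V*Z (g(Z, V) = -3*Z*V = -3*V*Z)
p = 1151727 + 5*√48909 (p = -3 + (√(480543 + 742182) - 3*(-670)*573) = -3 + (√1222725 + 1151730) = -3 + (5*√48909 + 1151730) = -3 + (1151730 + 5*√48909) = 1151727 + 5*√48909 ≈ 1.1528e+6)
X - p = -481681 - (1151727 + 5*√48909) = -481681 + (-1151727 - 5*√48909) = -1633408 - 5*√48909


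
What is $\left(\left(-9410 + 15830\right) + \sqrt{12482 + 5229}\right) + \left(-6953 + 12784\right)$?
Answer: $12251 + \sqrt{17711} \approx 12384.0$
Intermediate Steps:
$\left(\left(-9410 + 15830\right) + \sqrt{12482 + 5229}\right) + \left(-6953 + 12784\right) = \left(6420 + \sqrt{17711}\right) + 5831 = 12251 + \sqrt{17711}$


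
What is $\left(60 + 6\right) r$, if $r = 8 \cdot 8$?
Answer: $4224$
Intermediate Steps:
$r = 64$
$\left(60 + 6\right) r = \left(60 + 6\right) 64 = 66 \cdot 64 = 4224$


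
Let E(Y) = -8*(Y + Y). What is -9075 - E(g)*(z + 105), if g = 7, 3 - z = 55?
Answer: -3139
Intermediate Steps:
z = -52 (z = 3 - 1*55 = 3 - 55 = -52)
E(Y) = -16*Y
-9075 - E(g)*(z + 105) = -9075 - (-16*7)*(-52 + 105) = -9075 - (-112)*53 = -9075 - 1*(-5936) = -9075 + 5936 = -3139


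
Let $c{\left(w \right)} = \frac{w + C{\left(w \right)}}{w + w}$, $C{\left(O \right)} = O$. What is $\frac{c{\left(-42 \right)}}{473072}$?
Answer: $\frac{1}{473072} \approx 2.1138 \cdot 10^{-6}$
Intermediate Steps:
$c{\left(w \right)} = 1$ ($c{\left(w \right)} = \frac{w + w}{w + w} = \frac{2 w}{2 w} = 2 w \frac{1}{2 w} = 1$)
$\frac{c{\left(-42 \right)}}{473072} = 1 \cdot \frac{1}{473072} = \frac{1}{473072}$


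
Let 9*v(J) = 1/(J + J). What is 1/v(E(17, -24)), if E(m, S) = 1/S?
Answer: -¾ ≈ -0.75000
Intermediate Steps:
v(J) = 1/(18*J) (v(J) = 1/(9*(J + J)) = 1/(9*((2*J))) = (1/(2*J))/9 = 1/(18*J))
1/v(E(17, -24)) = 1/(1/(18*(1/(-24)))) = 1/(1/(18*(-1/24))) = 1/((1/18)*(-24)) = 1/(-4/3) = -¾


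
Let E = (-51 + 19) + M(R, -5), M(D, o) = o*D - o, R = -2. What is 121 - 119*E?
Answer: 2144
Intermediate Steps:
M(D, o) = -o + D*o (M(D, o) = D*o - o = -o + D*o)
E = -17 (E = (-51 + 19) - 5*(-1 - 2) = -32 - 5*(-3) = -32 + 15 = -17)
121 - 119*E = 121 - 119*(-17) = 121 + 2023 = 2144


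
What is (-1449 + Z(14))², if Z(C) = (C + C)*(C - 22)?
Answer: 2798929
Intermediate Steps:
Z(C) = 2*C*(-22 + C) (Z(C) = (2*C)*(-22 + C) = 2*C*(-22 + C))
(-1449 + Z(14))² = (-1449 + 2*14*(-22 + 14))² = (-1449 + 2*14*(-8))² = (-1449 - 224)² = (-1673)² = 2798929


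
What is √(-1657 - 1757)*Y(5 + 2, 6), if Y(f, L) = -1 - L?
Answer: -7*I*√3414 ≈ -409.01*I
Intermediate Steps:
√(-1657 - 1757)*Y(5 + 2, 6) = √(-1657 - 1757)*(-1 - 1*6) = √(-3414)*(-1 - 6) = (I*√3414)*(-7) = -7*I*√3414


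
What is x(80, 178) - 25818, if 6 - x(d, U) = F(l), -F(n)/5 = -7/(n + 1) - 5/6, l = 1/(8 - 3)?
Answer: -77536/3 ≈ -25845.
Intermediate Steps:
l = 1/5 ≈ 0.20000
F(n) = 25/6 + 35/(1 + n) (F(n) = -5*(-7/(n + 1) - 5/6) = -5*(-7/(1 + n) - 5*1/6) = -5*(-7/(1 + n) - 5/6) = -5*(-5/6 - 7/(1 + n)) = 25/6 + 35/(1 + n))
x(d, U) = -82/3 (x(d, U) = 6 - 5*(47 + 5*(1/5))/(6*(1 + 1/5)) = 6 - 5*(47 + 1)/(6*6/5) = 6 - 5*5*48/(6*6) = 6 - 1*100/3 = 6 - 100/3 = -82/3)
x(80, 178) - 25818 = -82/3 - 25818 = -77536/3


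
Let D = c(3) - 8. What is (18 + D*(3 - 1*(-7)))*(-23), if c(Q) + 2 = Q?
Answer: 1196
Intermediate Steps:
c(Q) = -2 + Q
D = -7 (D = (-2 + 3) - 8 = 1 - 8 = -7)
(18 + D*(3 - 1*(-7)))*(-23) = (18 - 7*(3 - 1*(-7)))*(-23) = (18 - 7*(3 + 7))*(-23) = (18 - 7*10)*(-23) = (18 - 70)*(-23) = -52*(-23) = 1196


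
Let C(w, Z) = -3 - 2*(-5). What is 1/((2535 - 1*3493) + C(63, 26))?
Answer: -1/951 ≈ -0.0010515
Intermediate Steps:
C(w, Z) = 7 (C(w, Z) = -3 + 10 = 7)
1/((2535 - 1*3493) + C(63, 26)) = 1/((2535 - 1*3493) + 7) = 1/((2535 - 3493) + 7) = 1/(-958 + 7) = 1/(-951) = -1/951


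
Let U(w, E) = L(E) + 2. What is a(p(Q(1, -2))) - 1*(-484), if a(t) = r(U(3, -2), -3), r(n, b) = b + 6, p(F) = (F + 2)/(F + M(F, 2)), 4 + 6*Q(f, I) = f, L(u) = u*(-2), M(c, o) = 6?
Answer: 487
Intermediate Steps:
L(u) = -2*u
U(w, E) = 2 - 2*E (U(w, E) = -2*E + 2 = 2 - 2*E)
Q(f, I) = -2/3 + f/6
p(F) = (2 + F)/(6 + F) (p(F) = (F + 2)/(F + 6) = (2 + F)/(6 + F))
r(n, b) = 6 + b
a(t) = 3 (a(t) = 6 - 3 = 3)
a(p(Q(1, -2))) - 1*(-484) = 3 - 1*(-484) = 3 + 484 = 487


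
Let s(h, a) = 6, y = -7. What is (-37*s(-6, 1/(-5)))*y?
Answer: 1554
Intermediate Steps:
(-37*s(-6, 1/(-5)))*y = -37*6*(-7) = -222*(-7) = 1554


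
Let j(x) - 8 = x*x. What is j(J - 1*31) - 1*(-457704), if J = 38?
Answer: 457761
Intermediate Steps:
j(x) = 8 + x² (j(x) = 8 + x*x = 8 + x²)
j(J - 1*31) - 1*(-457704) = (8 + (38 - 1*31)²) - 1*(-457704) = (8 + (38 - 31)²) + 457704 = (8 + 7²) + 457704 = (8 + 49) + 457704 = 57 + 457704 = 457761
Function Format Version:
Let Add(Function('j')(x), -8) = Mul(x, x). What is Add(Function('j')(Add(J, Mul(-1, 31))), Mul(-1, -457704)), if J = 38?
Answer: 457761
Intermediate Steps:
Function('j')(x) = Add(8, Pow(x, 2)) (Function('j')(x) = Add(8, Mul(x, x)) = Add(8, Pow(x, 2)))
Add(Function('j')(Add(J, Mul(-1, 31))), Mul(-1, -457704)) = Add(Add(8, Pow(Add(38, Mul(-1, 31)), 2)), Mul(-1, -457704)) = Add(Add(8, Pow(Add(38, -31), 2)), 457704) = Add(Add(8, Pow(7, 2)), 457704) = Add(Add(8, 49), 457704) = Add(57, 457704) = 457761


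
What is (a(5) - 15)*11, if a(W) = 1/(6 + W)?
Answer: -164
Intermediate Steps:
(a(5) - 15)*11 = (1/(6 + 5) - 15)*11 = (1/11 - 15)*11 = -164/11*11 = -164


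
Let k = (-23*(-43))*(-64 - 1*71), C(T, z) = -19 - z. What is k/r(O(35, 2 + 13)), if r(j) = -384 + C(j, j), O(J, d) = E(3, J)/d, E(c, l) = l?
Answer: 400545/1216 ≈ 329.40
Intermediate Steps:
O(J, d) = J/d
r(j) = -403 - j (r(j) = -384 + (-19 - j) = -403 - j)
k = -133515 (k = 989*(-64 - 71) = 989*(-135) = -133515)
k/r(O(35, 2 + 13)) = -133515/(-403 - 35/(2 + 13)) = -133515/(-403 - 35/15) = -133515/(-403 - 1*7/3) = -133515/(-403 - 7/3) = -133515/(-1216/3) = -133515*(-3/1216) = 400545/1216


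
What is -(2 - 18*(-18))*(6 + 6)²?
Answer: -46944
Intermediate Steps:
-(2 - 18*(-18))*(6 + 6)² = -(2 + 324)*12² = -326*144 = -1*46944 = -46944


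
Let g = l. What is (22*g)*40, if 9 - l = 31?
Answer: -19360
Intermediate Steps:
l = -22 (l = 9 - 1*31 = 9 - 31 = -22)
g = -22
(22*g)*40 = (22*(-22))*40 = -484*40 = -19360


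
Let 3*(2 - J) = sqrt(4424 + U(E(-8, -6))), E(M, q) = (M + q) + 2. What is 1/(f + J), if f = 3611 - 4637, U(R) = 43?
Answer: -3072/3144239 + sqrt(4467)/3144239 ≈ -0.00095577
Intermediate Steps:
E(M, q) = 2 + M + q
f = -1026
J = 2 - sqrt(4467)/3 (J = 2 - sqrt(4424 + 43)/3 = 2 - sqrt(4467)/3 ≈ -20.279)
1/(f + J) = 1/(-1026 + (2 - sqrt(4467)/3)) = 1/(-1024 - sqrt(4467)/3)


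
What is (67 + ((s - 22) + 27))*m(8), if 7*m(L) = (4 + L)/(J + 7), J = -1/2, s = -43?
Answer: 696/91 ≈ 7.6484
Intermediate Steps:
J = -1/2 (J = -1*1/2 = -1/2 ≈ -0.50000)
m(L) = 8/91 + 2*L/91 (m(L) = ((4 + L)/(-1/2 + 7))/7 = ((4 + L)/(13/2))/7 = ((4 + L)*(2/13))/7 = (8/13 + 2*L/13)/7 = 8/91 + 2*L/91)
(67 + ((s - 22) + 27))*m(8) = (67 + ((-43 - 22) + 27))*(8/91 + (2/91)*8) = (67 + (-65 + 27))*(8/91 + 16/91) = (67 - 38)*(24/91) = 29*(24/91) = 696/91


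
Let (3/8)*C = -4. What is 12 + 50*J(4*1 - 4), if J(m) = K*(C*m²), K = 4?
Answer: 12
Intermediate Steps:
C = -32/3 (C = (8/3)*(-4) = -32/3 ≈ -10.667)
J(m) = -128*m²/3 (J(m) = 4*(-32*m²/3) = -128*m²/3)
12 + 50*J(4*1 - 4) = 12 + 50*(-128*(4*1 - 4)²/3) = 12 + 50*(-128*(4 - 4)²/3) = 12 + 50*(-128/3*0²) = 12 + 50*(-128/3*0) = 12 + 50*0 = 12 + 0 = 12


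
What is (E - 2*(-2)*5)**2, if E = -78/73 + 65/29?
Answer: 2009101329/4481689 ≈ 448.29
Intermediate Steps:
E = 2483/2117 (E = -78*1/73 + 65*(1/29) = -78/73 + 65/29 = 2483/2117 ≈ 1.1729)
(E - 2*(-2)*5)**2 = (2483/2117 - 2*(-2)*5)**2 = (2483/2117 + 4*5)**2 = (2483/2117 + 20)**2 = (44823/2117)**2 = 2009101329/4481689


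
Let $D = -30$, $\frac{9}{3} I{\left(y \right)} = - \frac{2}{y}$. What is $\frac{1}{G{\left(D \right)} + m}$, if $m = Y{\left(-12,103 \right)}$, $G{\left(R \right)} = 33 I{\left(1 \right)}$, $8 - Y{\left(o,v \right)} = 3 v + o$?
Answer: $- \frac{1}{311} \approx -0.0032154$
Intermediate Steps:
$I{\left(y \right)} = - \frac{2}{3 y}$ ($I{\left(y \right)} = \frac{\left(-2\right) \frac{1}{y}}{3} = - \frac{2}{3 y}$)
$Y{\left(o,v \right)} = 8 - o - 3 v$ ($Y{\left(o,v \right)} = 8 - \left(3 v + o\right) = 8 - \left(o + 3 v\right) = 8 - o - 3 v$)
$G{\left(R \right)} = -22$ ($G{\left(R \right)} = 33 \left(- \frac{2}{3 \cdot 1}\right) = 33 \left(\left(- \frac{2}{3}\right) 1\right) = 33 \left(- \frac{2}{3}\right) = -22$)
$m = -289$ ($m = 8 - -12 - 309 = 8 + 12 - 309 = -289$)
$\frac{1}{G{\left(D \right)} + m} = \frac{1}{-22 - 289} = \frac{1}{-311} = - \frac{1}{311}$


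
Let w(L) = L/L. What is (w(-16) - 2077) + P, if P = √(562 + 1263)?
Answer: -2076 + 5*√73 ≈ -2033.3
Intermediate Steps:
w(L) = 1
P = 5*√73 (P = √1825 = 5*√73 ≈ 42.720)
(w(-16) - 2077) + P = (1 - 2077) + 5*√73 = -2076 + 5*√73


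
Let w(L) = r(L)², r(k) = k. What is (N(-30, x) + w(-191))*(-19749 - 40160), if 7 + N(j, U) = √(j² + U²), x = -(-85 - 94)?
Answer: -2185120866 - 59909*√32941 ≈ -2.1960e+9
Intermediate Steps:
w(L) = L²
x = 179 (x = -1*(-179) = 179)
N(j, U) = -7 + √(U² + j²) (N(j, U) = -7 + √(j² + U²) = -7 + √(U² + j²))
(N(-30, x) + w(-191))*(-19749 - 40160) = ((-7 + √(179² + (-30)²)) + (-191)²)*(-19749 - 40160) = ((-7 + √(32041 + 900)) + 36481)*(-59909) = ((-7 + √32941) + 36481)*(-59909) = (36474 + √32941)*(-59909) = -2185120866 - 59909*√32941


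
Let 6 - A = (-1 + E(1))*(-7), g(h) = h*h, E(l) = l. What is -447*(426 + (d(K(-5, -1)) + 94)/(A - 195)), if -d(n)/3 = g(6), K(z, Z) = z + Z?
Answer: -1714096/9 ≈ -1.9046e+5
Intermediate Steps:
K(z, Z) = Z + z
g(h) = h**2
d(n) = -108 (d(n) = -3*6**2 = -3*36 = -108)
A = 6 (A = 6 - (-1 + 1)*(-7) = 6 - 0*(-7) = 6 - 1*0 = 6 + 0 = 6)
-447*(426 + (d(K(-5, -1)) + 94)/(A - 195)) = -447*(426 + (-108 + 94)/(6 - 195)) = -447*(426 - 14/(-189)) = -447*(426 - 14*(-1/189)) = -447*(426 + 2/27) = -447*11504/27 = -1714096/9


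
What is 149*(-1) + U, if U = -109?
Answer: -258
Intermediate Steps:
149*(-1) + U = 149*(-1) - 109 = -149 - 109 = -258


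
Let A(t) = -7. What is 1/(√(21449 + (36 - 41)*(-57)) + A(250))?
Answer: 7/21685 + √21734/21685 ≈ 0.0071213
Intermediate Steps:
1/(√(21449 + (36 - 41)*(-57)) + A(250)) = 1/(√(21449 + (36 - 41)*(-57)) - 7) = 1/(√(21449 - 5*(-57)) - 7) = 1/(√(21449 + 285) - 7) = 1/(√21734 - 7) = 1/(-7 + √21734)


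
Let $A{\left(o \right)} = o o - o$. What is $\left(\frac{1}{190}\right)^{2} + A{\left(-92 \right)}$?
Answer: $\frac{308871601}{36100} \approx 8556.0$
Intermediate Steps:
$A{\left(o \right)} = o^{2} - o$
$\left(\frac{1}{190}\right)^{2} + A{\left(-92 \right)} = \left(\frac{1}{190}\right)^{2} - 92 \left(-1 - 92\right) = \left(\frac{1}{190}\right)^{2} - -8556 = \frac{1}{36100} + 8556 = \frac{308871601}{36100}$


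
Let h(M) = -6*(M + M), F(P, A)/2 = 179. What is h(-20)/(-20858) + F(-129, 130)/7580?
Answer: 1411991/39525910 ≈ 0.035723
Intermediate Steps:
F(P, A) = 358 (F(P, A) = 2*179 = 358)
h(M) = -12*M
h(-20)/(-20858) + F(-129, 130)/7580 = -12*(-20)/(-20858) + 358/7580 = 240*(-1/20858) + 358*(1/7580) = -120/10429 + 179/3790 = 1411991/39525910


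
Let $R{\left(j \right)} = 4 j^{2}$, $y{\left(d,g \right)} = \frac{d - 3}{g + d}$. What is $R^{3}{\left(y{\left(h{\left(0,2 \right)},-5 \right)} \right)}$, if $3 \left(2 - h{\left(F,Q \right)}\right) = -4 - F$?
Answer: $\frac{64}{15625} \approx 0.004096$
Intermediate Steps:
$h{\left(F,Q \right)} = \frac{10}{3} + \frac{F}{3}$ ($h{\left(F,Q \right)} = 2 - \frac{-4 - F}{3} = 2 + \left(\frac{4}{3} + \frac{F}{3}\right) = \frac{10}{3} + \frac{F}{3}$)
$y{\left(d,g \right)} = \frac{-3 + d}{d + g}$
$R^{3}{\left(y{\left(h{\left(0,2 \right)},-5 \right)} \right)} = \left(4 \left(\frac{-3 + \left(\frac{10}{3} + \frac{1}{3} \cdot 0\right)}{\left(\frac{10}{3} + \frac{1}{3} \cdot 0\right) - 5}\right)^{2}\right)^{3} = \left(4 \left(\frac{-3 + \left(\frac{10}{3} + 0\right)}{\left(\frac{10}{3} + 0\right) - 5}\right)^{2}\right)^{3} = \left(4 \left(\frac{-3 + \frac{10}{3}}{\frac{10}{3} - 5}\right)^{2}\right)^{3} = \left(4 \left(\frac{1}{- \frac{5}{3}} \cdot \frac{1}{3}\right)^{2}\right)^{3} = \left(4 \left(\left(- \frac{3}{5}\right) \frac{1}{3}\right)^{2}\right)^{3} = \left(4 \left(- \frac{1}{5}\right)^{2}\right)^{3} = \left(4 \cdot \frac{1}{25}\right)^{3} = \left(\frac{4}{25}\right)^{3} = \frac{64}{15625}$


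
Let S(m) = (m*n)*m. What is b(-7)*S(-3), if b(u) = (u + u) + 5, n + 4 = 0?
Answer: 324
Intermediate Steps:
n = -4 (n = -4 + 0 = -4)
b(u) = 5 + 2*u (b(u) = 2*u + 5 = 5 + 2*u)
S(m) = -4*m**2 (S(m) = (m*(-4))*m = (-4*m)*m = -4*m**2)
b(-7)*S(-3) = (5 + 2*(-7))*(-4*(-3)**2) = (5 - 14)*(-4*9) = -9*(-36) = 324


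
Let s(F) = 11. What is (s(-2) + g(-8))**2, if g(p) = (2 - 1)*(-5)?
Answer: 36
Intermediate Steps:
g(p) = -5 (g(p) = 1*(-5) = -5)
(s(-2) + g(-8))**2 = (11 - 5)**2 = 6**2 = 36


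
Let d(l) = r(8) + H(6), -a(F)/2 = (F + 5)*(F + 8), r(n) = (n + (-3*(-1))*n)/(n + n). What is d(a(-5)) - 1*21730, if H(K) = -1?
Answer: -21729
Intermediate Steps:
r(n) = 2 (r(n) = (n + 3*n)/((2*n)) = (4*n)*(1/(2*n)) = 2)
a(F) = -2*(5 + F)*(8 + F) (a(F) = -2*(F + 5)*(F + 8) = -2*(5 + F)*(8 + F))
d(l) = 1 (d(l) = 2 - 1 = 1)
d(a(-5)) - 1*21730 = 1 - 1*21730 = 1 - 21730 = -21729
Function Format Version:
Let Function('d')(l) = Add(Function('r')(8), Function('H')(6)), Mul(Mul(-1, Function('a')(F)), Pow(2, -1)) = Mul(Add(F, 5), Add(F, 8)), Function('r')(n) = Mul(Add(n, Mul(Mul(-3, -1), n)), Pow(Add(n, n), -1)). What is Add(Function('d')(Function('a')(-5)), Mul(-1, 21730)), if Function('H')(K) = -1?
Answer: -21729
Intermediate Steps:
Function('r')(n) = 2 (Function('r')(n) = Mul(Add(n, Mul(3, n)), Pow(Mul(2, n), -1)) = Mul(Mul(4, n), Mul(Rational(1, 2), Pow(n, -1))) = 2)
Function('a')(F) = Mul(-2, Add(5, F), Add(8, F)) (Function('a')(F) = Mul(-2, Mul(Add(F, 5), Add(F, 8))) = Mul(-2, Mul(Add(5, F), Add(8, F))) = Mul(-2, Add(5, F), Add(8, F)))
Function('d')(l) = 1 (Function('d')(l) = Add(2, -1) = 1)
Add(Function('d')(Function('a')(-5)), Mul(-1, 21730)) = Add(1, Mul(-1, 21730)) = Add(1, -21730) = -21729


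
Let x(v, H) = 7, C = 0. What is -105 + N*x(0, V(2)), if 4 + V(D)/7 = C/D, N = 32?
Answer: 119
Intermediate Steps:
V(D) = -28 (V(D) = -28 + 7*(0/D) = -28 + 7*0 = -28 + 0 = -28)
-105 + N*x(0, V(2)) = -105 + 32*7 = -105 + 224 = 119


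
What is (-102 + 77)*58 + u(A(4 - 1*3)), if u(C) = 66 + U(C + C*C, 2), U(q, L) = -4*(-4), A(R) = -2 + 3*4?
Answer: -1368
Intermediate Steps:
A(R) = 10 (A(R) = -2 + 12 = 10)
U(q, L) = 16
u(C) = 82 (u(C) = 66 + 16 = 82)
(-102 + 77)*58 + u(A(4 - 1*3)) = (-102 + 77)*58 + 82 = -25*58 + 82 = -1450 + 82 = -1368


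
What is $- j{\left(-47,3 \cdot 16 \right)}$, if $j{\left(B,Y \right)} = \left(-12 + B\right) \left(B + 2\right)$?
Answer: $-2655$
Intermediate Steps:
$j{\left(B,Y \right)} = \left(-12 + B\right) \left(2 + B\right)$
$- j{\left(-47,3 \cdot 16 \right)} = - (-24 + \left(-47\right)^{2} - -470) = - (-24 + 2209 + 470) = \left(-1\right) 2655 = -2655$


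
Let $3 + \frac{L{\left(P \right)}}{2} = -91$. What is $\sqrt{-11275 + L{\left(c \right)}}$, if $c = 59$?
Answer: $i \sqrt{11463} \approx 107.07 i$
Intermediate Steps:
$L{\left(P \right)} = -188$ ($L{\left(P \right)} = -6 + 2 \left(-91\right) = -6 - 182 = -188$)
$\sqrt{-11275 + L{\left(c \right)}} = \sqrt{-11275 - 188} = \sqrt{-11463} = i \sqrt{11463}$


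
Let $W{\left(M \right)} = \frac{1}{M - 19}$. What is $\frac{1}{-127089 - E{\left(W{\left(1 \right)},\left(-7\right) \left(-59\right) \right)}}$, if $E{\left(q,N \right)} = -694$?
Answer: $- \frac{1}{126395} \approx -7.9117 \cdot 10^{-6}$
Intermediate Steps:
$W{\left(M \right)} = \frac{1}{-19 + M}$
$\frac{1}{-127089 - E{\left(W{\left(1 \right)},\left(-7\right) \left(-59\right) \right)}} = \frac{1}{-127089 - -694} = \frac{1}{-127089 + 694} = \frac{1}{-126395} = - \frac{1}{126395}$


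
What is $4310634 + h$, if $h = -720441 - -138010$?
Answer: $3728203$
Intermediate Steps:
$h = -582431$ ($h = -720441 + 138010 = -582431$)
$4310634 + h = 4310634 - 582431 = 3728203$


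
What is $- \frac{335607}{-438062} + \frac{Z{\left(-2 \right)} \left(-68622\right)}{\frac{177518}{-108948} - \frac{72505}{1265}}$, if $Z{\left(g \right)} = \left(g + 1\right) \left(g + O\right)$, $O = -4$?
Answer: $\frac{2486037197304724155}{355874341215062} \approx 6985.7$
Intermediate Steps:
$Z{\left(g \right)} = \left(1 + g\right) \left(-4 + g\right)$ ($Z{\left(g \right)} = \left(g + 1\right) \left(g - 4\right) = \left(1 + g\right) \left(-4 + g\right)$)
$- \frac{335607}{-438062} + \frac{Z{\left(-2 \right)} \left(-68622\right)}{\frac{177518}{-108948} - \frac{72505}{1265}} = - \frac{335607}{-438062} + \frac{\left(-4 + \left(-2\right)^{2} - -6\right) \left(-68622\right)}{\frac{177518}{-108948} - \frac{72505}{1265}} = \left(-335607\right) \left(- \frac{1}{438062}\right) + \frac{\left(-4 + 4 + 6\right) \left(-68622\right)}{177518 \left(- \frac{1}{108948}\right) - \frac{14501}{253}} = \frac{335607}{438062} + \frac{6 \left(-68622\right)}{- \frac{88759}{54474} - \frac{14501}{253}} = \frac{335607}{438062} - \frac{411732}{- \frac{812383501}{13781922}} = \frac{335607}{438062} - - \frac{5674458308904}{812383501} = \frac{335607}{438062} + \frac{5674458308904}{812383501} = \frac{2486037197304724155}{355874341215062}$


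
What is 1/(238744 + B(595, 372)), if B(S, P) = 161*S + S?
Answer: 1/335134 ≈ 2.9839e-6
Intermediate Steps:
B(S, P) = 162*S
1/(238744 + B(595, 372)) = 1/(238744 + 162*595) = 1/(238744 + 96390) = 1/335134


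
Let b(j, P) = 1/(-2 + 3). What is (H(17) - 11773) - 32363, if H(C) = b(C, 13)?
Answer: -44135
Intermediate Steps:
b(j, P) = 1 (b(j, P) = 1/1 = 1)
H(C) = 1
(H(17) - 11773) - 32363 = (1 - 11773) - 32363 = -11772 - 32363 = -44135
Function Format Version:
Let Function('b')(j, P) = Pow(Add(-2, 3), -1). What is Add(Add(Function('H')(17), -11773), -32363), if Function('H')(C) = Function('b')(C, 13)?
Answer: -44135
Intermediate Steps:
Function('b')(j, P) = 1 (Function('b')(j, P) = Pow(1, -1) = 1)
Function('H')(C) = 1
Add(Add(Function('H')(17), -11773), -32363) = Add(Add(1, -11773), -32363) = Add(-11772, -32363) = -44135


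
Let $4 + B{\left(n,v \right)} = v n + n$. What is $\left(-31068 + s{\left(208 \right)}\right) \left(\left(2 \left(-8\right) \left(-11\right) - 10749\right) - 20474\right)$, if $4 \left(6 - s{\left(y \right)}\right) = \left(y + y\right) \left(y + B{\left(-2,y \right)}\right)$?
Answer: $273399882$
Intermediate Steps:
$B{\left(n,v \right)} = -4 + n + n v$ ($B{\left(n,v \right)} = -4 + \left(v n + n\right) = -4 + \left(n v + n\right) = -4 + \left(n + n v\right) = -4 + n + n v$)
$s{\left(y \right)} = 6 - \frac{y \left(-6 - y\right)}{2}$ ($s{\left(y \right)} = 6 - \frac{\left(y + y\right) \left(y - \left(6 + 2 y\right)\right)}{4} = 6 - \frac{2 y \left(y - \left(6 + 2 y\right)\right)}{4} = 6 - \frac{2 y \left(-6 - y\right)}{4} = 6 - \frac{y \left(-6 - y\right)}{2}$)
$\left(-31068 + s{\left(208 \right)}\right) \left(\left(2 \left(-8\right) \left(-11\right) - 10749\right) - 20474\right) = \left(-31068 + \left(6 + \frac{208^{2}}{2} + 3 \cdot 208\right)\right) \left(\left(2 \left(-8\right) \left(-11\right) - 10749\right) - 20474\right) = \left(-31068 + \left(6 + \frac{1}{2} \cdot 43264 + 624\right)\right) \left(\left(\left(-16\right) \left(-11\right) - 10749\right) - 20474\right) = \left(-31068 + \left(6 + 21632 + 624\right)\right) \left(\left(176 - 10749\right) - 20474\right) = \left(-31068 + 22262\right) \left(-10573 - 20474\right) = \left(-8806\right) \left(-31047\right) = 273399882$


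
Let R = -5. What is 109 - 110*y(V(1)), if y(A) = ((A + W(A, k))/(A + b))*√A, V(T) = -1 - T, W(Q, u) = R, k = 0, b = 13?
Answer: 109 + 70*I*√2 ≈ 109.0 + 98.995*I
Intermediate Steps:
W(Q, u) = -5
y(A) = √A*(-5 + A)/(13 + A) (y(A) = ((A - 5)/(A + 13))*√A = ((-5 + A)/(13 + A))*√A = √A*(-5 + A)/(13 + A))
109 - 110*y(V(1)) = 109 - 110*√(-1 - 1*1)*(-5 + (-1 - 1*1))/(13 + (-1 - 1*1)) = 109 - 110*√(-1 - 1)*(-5 + (-1 - 1))/(13 + (-1 - 1)) = 109 - 110*√(-2)*(-5 - 2)/(13 - 2) = 109 - 110*I*√2*(-7)/11 = 109 - (-70)*I*√2 = 109 + 70*I*√2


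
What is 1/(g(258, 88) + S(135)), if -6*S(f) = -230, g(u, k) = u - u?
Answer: 3/115 ≈ 0.026087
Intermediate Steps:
g(u, k) = 0
S(f) = 115/3 (S(f) = -1/6*(-230) = 115/3)
1/(g(258, 88) + S(135)) = 1/(0 + 115/3) = 1/(115/3) = 3/115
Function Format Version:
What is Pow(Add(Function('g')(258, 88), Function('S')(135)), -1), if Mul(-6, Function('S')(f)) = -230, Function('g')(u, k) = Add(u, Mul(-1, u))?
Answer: Rational(3, 115) ≈ 0.026087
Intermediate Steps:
Function('g')(u, k) = 0
Function('S')(f) = Rational(115, 3) (Function('S')(f) = Mul(Rational(-1, 6), -230) = Rational(115, 3))
Pow(Add(Function('g')(258, 88), Function('S')(135)), -1) = Pow(Add(0, Rational(115, 3)), -1) = Pow(Rational(115, 3), -1) = Rational(3, 115)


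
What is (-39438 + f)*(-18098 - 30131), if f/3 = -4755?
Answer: 2590041987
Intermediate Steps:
f = -14265 (f = 3*(-4755) = -14265)
(-39438 + f)*(-18098 - 30131) = (-39438 - 14265)*(-18098 - 30131) = -53703*(-48229) = 2590041987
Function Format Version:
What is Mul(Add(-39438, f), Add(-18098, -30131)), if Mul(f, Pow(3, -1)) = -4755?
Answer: 2590041987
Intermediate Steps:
f = -14265 (f = Mul(3, -4755) = -14265)
Mul(Add(-39438, f), Add(-18098, -30131)) = Mul(Add(-39438, -14265), Add(-18098, -30131)) = Mul(-53703, -48229) = 2590041987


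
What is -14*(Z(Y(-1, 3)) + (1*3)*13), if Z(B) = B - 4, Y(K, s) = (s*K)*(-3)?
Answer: -616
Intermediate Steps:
Y(K, s) = -3*K*s (Y(K, s) = (K*s)*(-3) = -3*K*s)
Z(B) = -4 + B
-14*(Z(Y(-1, 3)) + (1*3)*13) = -14*((-4 - 3*(-1)*3) + (1*3)*13) = -14*((-4 + 9) + 3*13) = -14*(5 + 39) = -14*44 = -616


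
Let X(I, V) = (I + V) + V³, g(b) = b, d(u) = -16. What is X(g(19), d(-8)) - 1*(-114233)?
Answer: 110140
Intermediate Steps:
X(I, V) = I + V + V³
X(g(19), d(-8)) - 1*(-114233) = (19 - 16 + (-16)³) - 1*(-114233) = (19 - 16 - 4096) + 114233 = -4093 + 114233 = 110140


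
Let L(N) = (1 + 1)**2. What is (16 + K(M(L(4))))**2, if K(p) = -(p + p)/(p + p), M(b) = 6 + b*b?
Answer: 225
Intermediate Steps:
L(N) = 4 (L(N) = 2**2 = 4)
M(b) = 6 + b**2
K(p) = -1 (K(p) = -2*p/(2*p) = -2*p*1/(2*p) = -1*1 = -1)
(16 + K(M(L(4))))**2 = (16 - 1)**2 = 15**2 = 225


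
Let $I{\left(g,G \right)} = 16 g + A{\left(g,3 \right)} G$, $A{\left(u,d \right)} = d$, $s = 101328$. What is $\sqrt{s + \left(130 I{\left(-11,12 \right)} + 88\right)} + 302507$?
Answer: $302507 + 4 \sqrt{5201} \approx 3.028 \cdot 10^{5}$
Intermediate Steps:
$I{\left(g,G \right)} = 3 G + 16 g$ ($I{\left(g,G \right)} = 16 g + 3 G = 3 G + 16 g$)
$\sqrt{s + \left(130 I{\left(-11,12 \right)} + 88\right)} + 302507 = \sqrt{101328 + \left(130 \left(3 \cdot 12 + 16 \left(-11\right)\right) + 88\right)} + 302507 = \sqrt{101328 + \left(130 \left(36 - 176\right) + 88\right)} + 302507 = \sqrt{101328 + \left(130 \left(-140\right) + 88\right)} + 302507 = \sqrt{101328 + \left(-18200 + 88\right)} + 302507 = \sqrt{101328 - 18112} + 302507 = \sqrt{83216} + 302507 = 4 \sqrt{5201} + 302507 = 302507 + 4 \sqrt{5201}$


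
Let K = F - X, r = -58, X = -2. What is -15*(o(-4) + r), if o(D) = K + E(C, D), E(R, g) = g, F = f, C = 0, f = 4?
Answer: 840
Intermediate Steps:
F = 4
K = 6 (K = 4 - 1*(-2) = 4 + 2 = 6)
o(D) = 6 + D
-15*(o(-4) + r) = -15*((6 - 4) - 58) = -15*(2 - 58) = -15*(-56) = 840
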